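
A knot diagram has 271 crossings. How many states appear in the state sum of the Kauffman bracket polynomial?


Each crossing contributes 2 choices (A-smoothing or B-smoothing).
Total states = 2^271 = 3794275180128377091639574036764685364535950857523710002444946112771297432041422848

3794275180128377091639574036764685364535950857523710002444946112771297432041422848


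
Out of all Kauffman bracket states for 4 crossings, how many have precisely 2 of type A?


We choose which 2 of 4 crossings get A-smoothings.
C(4, 2) = 4! / (2! * 2!)
= 6

6


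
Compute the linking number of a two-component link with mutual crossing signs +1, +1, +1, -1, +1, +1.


Step 1: Count positive crossings: 5
Step 2: Count negative crossings: 1
Step 3: Sum of signs = 5 - 1 = 4
Step 4: Linking number = sum/2 = 4/2 = 2

2


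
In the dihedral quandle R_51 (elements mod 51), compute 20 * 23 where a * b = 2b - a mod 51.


20 * 23 = 2*23 - 20 mod 51
= 46 - 20 mod 51
= 26 mod 51 = 26

26


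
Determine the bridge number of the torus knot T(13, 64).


The bridge number of T(p,q) is min(p,q).
min(13, 64) = 13

13


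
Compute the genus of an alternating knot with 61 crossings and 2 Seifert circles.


For alternating knots, g = (c - s + 1)/2.
= (61 - 2 + 1)/2
= 60/2 = 30

30


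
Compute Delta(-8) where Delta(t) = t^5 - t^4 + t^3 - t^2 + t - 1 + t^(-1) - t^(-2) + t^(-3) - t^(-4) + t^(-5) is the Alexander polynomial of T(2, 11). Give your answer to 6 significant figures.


Substituting t = -8 into Delta(t) = t^5 - t^4 + t^3 - t^2 + t - 1 + t^(-1) - t^(-2) + t^(-3) - t^(-4) + t^(-5):
Term values: (-32768) + (-4096) + (-512) + (-64) + (-8) + (-1) + (-0.125) + (-0.015625) + (-0.00195312) + (-0.000244141) + (-3.05176e-05)
Sum = -37449.14285
Rounded to 6 significant figures: -37449.1

-37449.1


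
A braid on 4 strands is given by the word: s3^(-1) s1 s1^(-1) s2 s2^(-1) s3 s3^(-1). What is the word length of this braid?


The word length counts the number of generators (including inverses).
Listing each generator: s3^(-1), s1, s1^(-1), s2, s2^(-1), s3, s3^(-1)
There are 7 generators in this braid word.

7


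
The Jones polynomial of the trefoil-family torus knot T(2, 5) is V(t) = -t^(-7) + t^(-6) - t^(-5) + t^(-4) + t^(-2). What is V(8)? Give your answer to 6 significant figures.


Substituting t = 8 into V(t) = -t^(-7) + t^(-6) - t^(-5) + t^(-4) + t^(-2):
  (-)t^(-7) = -4.76837e-07
  (+)t^(-6) = 3.8147e-06
  (-)t^(-5) = -3.05176e-05
  (+)t^(-4) = 0.000244141
  (+)t^(-2) = 0.015625
Sum = (-4.76837e-07) + (3.8147e-06) + (-3.05176e-05) + (0.000244141) + (0.015625)
= 0.01584196091
Rounded to 6 significant figures: 0.015842

0.015842


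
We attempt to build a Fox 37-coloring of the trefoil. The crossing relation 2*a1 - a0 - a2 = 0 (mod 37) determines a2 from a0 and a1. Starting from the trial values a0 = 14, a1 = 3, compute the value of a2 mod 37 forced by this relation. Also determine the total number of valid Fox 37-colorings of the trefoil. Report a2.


Step 1: Apply the given crossing relation 2*a1 - a0 - a2 = 0 (mod 37).
  a2 = 2*a1 - a0 mod 37
  a2 = 2*3 - 14 mod 37
  a2 = 6 - 14 mod 37
  a2 = -8 mod 37 = 29
Step 2: The trefoil has determinant 3.
  Number of Fox p-colorings (p prime) is p^2 if p = 3, else p.
  Since 37 does not divide 3, only trivial (constant) colorings exist.
  (So the trial a0 = 14, a1 = 3 with a0 != a1 does NOT extend to a valid coloring of the whole trefoil: the other two crossing relations require 3*(a1 - a0) = 0 (mod 37), which fails.)
  Total colorings = 37
Step 3: a2 = 29, total Fox 37-colorings = 37

29


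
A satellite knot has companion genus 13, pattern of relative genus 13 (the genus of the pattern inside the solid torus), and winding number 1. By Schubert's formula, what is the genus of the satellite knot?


Schubert: g(satellite) = g_rel(pattern) + |winding| * g(companion),
where g_rel(pattern) is the genus of the pattern relative to the solid torus.
= 13 + 1 * 13
= 13 + 13 = 26

26


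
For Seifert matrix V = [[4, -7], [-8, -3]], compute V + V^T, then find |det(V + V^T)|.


Step 1: Form V + V^T where V = [[4, -7], [-8, -3]]
  V^T = [[4, -8], [-7, -3]]
  V + V^T = [[8, -15], [-15, -6]]
Step 2: det(V + V^T) = 8*(-6) - (-15)*(-15)
  = -48 - 225 = -273
Step 3: Knot determinant = |det(V + V^T)| = |-273| = 273

273


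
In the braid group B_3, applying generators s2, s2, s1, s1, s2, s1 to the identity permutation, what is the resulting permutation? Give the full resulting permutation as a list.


Starting with identity [1, 2, 3].
Apply generators in sequence:
  After s2: [1, 3, 2]
  After s2: [1, 2, 3]
  After s1: [2, 1, 3]
  After s1: [1, 2, 3]
  After s2: [1, 3, 2]
  After s1: [3, 1, 2]
Final permutation: [3, 1, 2]

[3, 1, 2]


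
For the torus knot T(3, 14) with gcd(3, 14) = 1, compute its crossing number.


For a torus knot T(p, q) with gcd(p,q)=1,
the crossing number is min(p*(q-1), q*(p-1)).
p*(q-1) = 3*13 = 39
q*(p-1) = 14*2 = 28
min(39, 28) = 28

28


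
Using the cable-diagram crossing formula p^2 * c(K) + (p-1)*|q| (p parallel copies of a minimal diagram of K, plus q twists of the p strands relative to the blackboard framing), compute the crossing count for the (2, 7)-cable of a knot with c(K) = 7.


Step 1: Each of the c(K) crossings of the companion diagram becomes p*p = p^2 crossings among the p parallel strands, and each of the |q| twists s_1 s_2 ... s_(p-1) adds (p-1) crossings.
  Crossings = p^2 * c(K) + (p-1)*|q|
Step 2: = 2^2 * 7 + (2-1)*7
Step 3: = 4*7 + 1*7
Step 4: = 28 + 7 = 35

35


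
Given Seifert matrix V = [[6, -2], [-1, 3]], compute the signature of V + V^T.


Step 1: V + V^T = [[12, -3], [-3, 6]]
Step 2: trace = 18, det = 63
Step 3: Discriminant = 18^2 - 4*63 = 72
Step 4: Eigenvalues: 13.2426, 4.75736
Step 5: Signature = (# positive eigenvalues) - (# negative eigenvalues) = 2

2


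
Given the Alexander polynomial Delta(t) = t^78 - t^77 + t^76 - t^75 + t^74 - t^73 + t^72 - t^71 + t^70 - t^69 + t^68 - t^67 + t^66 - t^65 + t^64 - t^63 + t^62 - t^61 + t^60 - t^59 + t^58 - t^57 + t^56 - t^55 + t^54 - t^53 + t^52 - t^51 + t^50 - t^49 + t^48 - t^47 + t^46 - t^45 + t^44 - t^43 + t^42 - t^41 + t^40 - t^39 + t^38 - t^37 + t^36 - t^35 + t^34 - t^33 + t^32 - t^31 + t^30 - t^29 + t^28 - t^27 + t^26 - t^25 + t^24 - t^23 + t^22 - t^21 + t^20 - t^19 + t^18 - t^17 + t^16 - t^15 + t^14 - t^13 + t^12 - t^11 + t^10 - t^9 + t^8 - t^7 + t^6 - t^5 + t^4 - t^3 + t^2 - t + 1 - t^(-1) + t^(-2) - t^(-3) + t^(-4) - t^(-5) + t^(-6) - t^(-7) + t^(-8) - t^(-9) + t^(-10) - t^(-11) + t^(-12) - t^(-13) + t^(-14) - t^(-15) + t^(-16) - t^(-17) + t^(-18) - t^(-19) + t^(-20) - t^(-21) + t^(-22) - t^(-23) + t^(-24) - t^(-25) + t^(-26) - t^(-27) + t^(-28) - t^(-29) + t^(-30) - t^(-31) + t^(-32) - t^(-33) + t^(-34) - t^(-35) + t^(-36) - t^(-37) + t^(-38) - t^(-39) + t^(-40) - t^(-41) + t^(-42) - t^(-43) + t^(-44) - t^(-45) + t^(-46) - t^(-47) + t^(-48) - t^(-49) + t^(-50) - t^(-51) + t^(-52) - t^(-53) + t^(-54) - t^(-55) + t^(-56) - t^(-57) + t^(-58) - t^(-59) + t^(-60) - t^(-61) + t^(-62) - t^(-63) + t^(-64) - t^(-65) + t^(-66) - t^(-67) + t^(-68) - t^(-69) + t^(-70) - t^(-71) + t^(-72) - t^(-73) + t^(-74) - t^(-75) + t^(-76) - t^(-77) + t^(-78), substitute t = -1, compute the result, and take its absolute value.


Step 1: The polynomial has 157 terms with alternating signs, exponents from 78 down to -78.
Step 2: Substitute t = -1. The i-th term has coefficient (-1)^i and exponent (m-i),
  so its value is (-1)^i * (-1)^(m-i) = (-1)^m = 1 for every i.
Step 3: All 157 terms equal 1, so Delta(-1) = 157 * (1) = 157
Step 4: |Delta(-1)| = 157

157


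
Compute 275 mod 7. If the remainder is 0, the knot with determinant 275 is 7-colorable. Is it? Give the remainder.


Step 1: A knot is p-colorable if and only if p divides its determinant.
Step 2: Compute 275 mod 7.
275 = 39 * 7 + 2
Step 3: 275 mod 7 = 2
Step 4: The knot is 7-colorable: no

2


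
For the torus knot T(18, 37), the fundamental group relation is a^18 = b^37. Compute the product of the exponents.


The relation is a^18 = b^37.
Product of exponents = 18 * 37
= 666

666


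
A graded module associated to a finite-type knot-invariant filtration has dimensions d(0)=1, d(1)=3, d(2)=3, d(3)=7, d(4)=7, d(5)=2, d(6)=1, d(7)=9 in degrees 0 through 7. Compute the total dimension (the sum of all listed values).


Total dimension = d(0) + d(1) + ... + d(7)
= 1 + 3 + 3 + 7 + 7 + 2 + 1 + 9
= 33

33


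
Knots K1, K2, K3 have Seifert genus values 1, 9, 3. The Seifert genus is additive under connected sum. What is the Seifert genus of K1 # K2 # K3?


The Seifert genus is additive under connected sum.
Seifert genus(K1 # K2 # K3) = (1) + (9) + (3)
= 13

13


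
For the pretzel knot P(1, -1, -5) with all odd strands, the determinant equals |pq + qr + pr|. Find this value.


Step 1: Compute pq + qr + pr.
pq = 1*(-1) = -1
qr = (-1)*(-5) = 5
pr = 1*(-5) = -5
pq + qr + pr = -1 + 5 + (-5) = -1
Step 2: Take absolute value.
det(P(1,-1,-5)) = |-1| = 1

1


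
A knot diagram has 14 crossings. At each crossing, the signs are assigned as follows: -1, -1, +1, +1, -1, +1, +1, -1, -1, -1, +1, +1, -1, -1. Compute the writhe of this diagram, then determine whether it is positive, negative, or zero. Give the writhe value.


Step 1: Count positive crossings (+1).
Positive crossings: 6
Step 2: Count negative crossings (-1).
Negative crossings: 8
Step 3: Writhe = (positive) - (negative)
w = 6 - 8 = -2
Step 4: |w| = 2, and w is negative

-2


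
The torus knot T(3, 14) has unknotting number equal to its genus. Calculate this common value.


For a torus knot T(p,q), both the unknotting number and genus equal (p-1)(q-1)/2.
= (3-1)(14-1)/2
= 2*13/2
= 26/2 = 13

13


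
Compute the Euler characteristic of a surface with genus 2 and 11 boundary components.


chi = 2 - 2g - b
= 2 - 2*2 - 11
= 2 - 4 - 11 = -13

-13


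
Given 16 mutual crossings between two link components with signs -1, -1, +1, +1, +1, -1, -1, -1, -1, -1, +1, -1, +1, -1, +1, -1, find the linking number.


Step 1: Count positive crossings: 6
Step 2: Count negative crossings: 10
Step 3: Sum of signs = 6 - 10 = -4
Step 4: Linking number = sum/2 = -4/2 = -2

-2


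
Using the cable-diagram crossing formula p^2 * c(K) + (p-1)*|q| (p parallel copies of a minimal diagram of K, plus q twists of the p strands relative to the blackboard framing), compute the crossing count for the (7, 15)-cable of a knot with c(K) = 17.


Step 1: Each of the c(K) crossings of the companion diagram becomes p*p = p^2 crossings among the p parallel strands, and each of the |q| twists s_1 s_2 ... s_(p-1) adds (p-1) crossings.
  Crossings = p^2 * c(K) + (p-1)*|q|
Step 2: = 7^2 * 17 + (7-1)*15
Step 3: = 49*17 + 6*15
Step 4: = 833 + 90 = 923

923


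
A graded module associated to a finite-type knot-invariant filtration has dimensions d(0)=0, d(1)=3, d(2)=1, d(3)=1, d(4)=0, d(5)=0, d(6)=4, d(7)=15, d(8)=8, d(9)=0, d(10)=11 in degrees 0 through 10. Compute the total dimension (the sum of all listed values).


Total dimension = d(0) + d(1) + ... + d(10)
= 0 + 3 + 1 + 1 + 0 + 0 + 4 + 15 + 8 + 0 + 11
= 43

43


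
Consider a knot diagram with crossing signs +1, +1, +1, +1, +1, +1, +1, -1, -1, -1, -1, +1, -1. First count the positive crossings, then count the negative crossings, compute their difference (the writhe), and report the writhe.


Step 1: Count positive crossings (+1).
Positive crossings: 8
Step 2: Count negative crossings (-1).
Negative crossings: 5
Step 3: Writhe = (positive) - (negative)
w = 8 - 5 = 3
Step 4: |w| = 3, and w is positive

3


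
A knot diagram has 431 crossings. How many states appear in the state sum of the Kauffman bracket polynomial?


Each crossing contributes 2 choices (A-smoothing or B-smoothing).
Total states = 2^431 = 5545339388241629719156828368286167406872874150751633150340959161229242615611251246079948812208279156194782421922807143657948315648

5545339388241629719156828368286167406872874150751633150340959161229242615611251246079948812208279156194782421922807143657948315648


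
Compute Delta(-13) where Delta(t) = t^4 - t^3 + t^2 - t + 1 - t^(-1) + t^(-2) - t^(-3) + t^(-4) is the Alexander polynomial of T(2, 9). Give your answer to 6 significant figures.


Substituting t = -13 into Delta(t) = t^4 - t^3 + t^2 - t + 1 - t^(-1) + t^(-2) - t^(-3) + t^(-4):
Term values: (28561) + (2197) + (169) + (13) + (1) + (0.0769231) + (0.00591716) + (0.000455166) + (3.50128e-05)
Sum = 30941.08333
Rounded to 6 significant figures: 30941.1

30941.1


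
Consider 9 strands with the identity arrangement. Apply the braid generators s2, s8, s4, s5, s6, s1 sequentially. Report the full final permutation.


Starting with identity [1, 2, 3, 4, 5, 6, 7, 8, 9].
Apply generators in sequence:
  After s2: [1, 3, 2, 4, 5, 6, 7, 8, 9]
  After s8: [1, 3, 2, 4, 5, 6, 7, 9, 8]
  After s4: [1, 3, 2, 5, 4, 6, 7, 9, 8]
  After s5: [1, 3, 2, 5, 6, 4, 7, 9, 8]
  After s6: [1, 3, 2, 5, 6, 7, 4, 9, 8]
  After s1: [3, 1, 2, 5, 6, 7, 4, 9, 8]
Final permutation: [3, 1, 2, 5, 6, 7, 4, 9, 8]

[3, 1, 2, 5, 6, 7, 4, 9, 8]


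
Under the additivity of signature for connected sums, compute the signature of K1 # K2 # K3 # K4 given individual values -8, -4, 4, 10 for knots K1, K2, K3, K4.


The signature is additive under connected sum.
signature(K1 # K2 # K3 # K4) = (-8) + (-4) + (4) + (10)
= 2

2


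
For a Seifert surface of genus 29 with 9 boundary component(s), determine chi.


chi = 2 - 2g - b
= 2 - 2*29 - 9
= 2 - 58 - 9 = -65

-65


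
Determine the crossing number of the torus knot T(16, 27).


For a torus knot T(p, q) with gcd(p,q)=1,
the crossing number is min(p*(q-1), q*(p-1)).
p*(q-1) = 16*26 = 416
q*(p-1) = 27*15 = 405
min(416, 405) = 405

405


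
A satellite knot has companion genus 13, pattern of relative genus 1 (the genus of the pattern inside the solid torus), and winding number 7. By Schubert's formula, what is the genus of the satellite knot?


Schubert: g(satellite) = g_rel(pattern) + |winding| * g(companion),
where g_rel(pattern) is the genus of the pattern relative to the solid torus.
= 1 + 7 * 13
= 1 + 91 = 92

92


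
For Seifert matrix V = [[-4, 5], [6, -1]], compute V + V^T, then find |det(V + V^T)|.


Step 1: Form V + V^T where V = [[-4, 5], [6, -1]]
  V^T = [[-4, 6], [5, -1]]
  V + V^T = [[-8, 11], [11, -2]]
Step 2: det(V + V^T) = (-8)*(-2) - 11*11
  = 16 - 121 = -105
Step 3: Knot determinant = |det(V + V^T)| = |-105| = 105

105


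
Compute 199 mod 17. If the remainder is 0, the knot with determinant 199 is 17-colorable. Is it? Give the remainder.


Step 1: A knot is p-colorable if and only if p divides its determinant.
Step 2: Compute 199 mod 17.
199 = 11 * 17 + 12
Step 3: 199 mod 17 = 12
Step 4: The knot is 17-colorable: no

12


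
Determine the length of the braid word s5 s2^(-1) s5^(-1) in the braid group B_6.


The word length counts the number of generators (including inverses).
Listing each generator: s5, s2^(-1), s5^(-1)
There are 3 generators in this braid word.

3


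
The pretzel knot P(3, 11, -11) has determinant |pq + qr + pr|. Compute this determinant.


Step 1: Compute pq + qr + pr.
pq = 3*11 = 33
qr = 11*(-11) = -121
pr = 3*(-11) = -33
pq + qr + pr = 33 + (-121) + (-33) = -121
Step 2: Take absolute value.
det(P(3,11,-11)) = |-121| = 121

121


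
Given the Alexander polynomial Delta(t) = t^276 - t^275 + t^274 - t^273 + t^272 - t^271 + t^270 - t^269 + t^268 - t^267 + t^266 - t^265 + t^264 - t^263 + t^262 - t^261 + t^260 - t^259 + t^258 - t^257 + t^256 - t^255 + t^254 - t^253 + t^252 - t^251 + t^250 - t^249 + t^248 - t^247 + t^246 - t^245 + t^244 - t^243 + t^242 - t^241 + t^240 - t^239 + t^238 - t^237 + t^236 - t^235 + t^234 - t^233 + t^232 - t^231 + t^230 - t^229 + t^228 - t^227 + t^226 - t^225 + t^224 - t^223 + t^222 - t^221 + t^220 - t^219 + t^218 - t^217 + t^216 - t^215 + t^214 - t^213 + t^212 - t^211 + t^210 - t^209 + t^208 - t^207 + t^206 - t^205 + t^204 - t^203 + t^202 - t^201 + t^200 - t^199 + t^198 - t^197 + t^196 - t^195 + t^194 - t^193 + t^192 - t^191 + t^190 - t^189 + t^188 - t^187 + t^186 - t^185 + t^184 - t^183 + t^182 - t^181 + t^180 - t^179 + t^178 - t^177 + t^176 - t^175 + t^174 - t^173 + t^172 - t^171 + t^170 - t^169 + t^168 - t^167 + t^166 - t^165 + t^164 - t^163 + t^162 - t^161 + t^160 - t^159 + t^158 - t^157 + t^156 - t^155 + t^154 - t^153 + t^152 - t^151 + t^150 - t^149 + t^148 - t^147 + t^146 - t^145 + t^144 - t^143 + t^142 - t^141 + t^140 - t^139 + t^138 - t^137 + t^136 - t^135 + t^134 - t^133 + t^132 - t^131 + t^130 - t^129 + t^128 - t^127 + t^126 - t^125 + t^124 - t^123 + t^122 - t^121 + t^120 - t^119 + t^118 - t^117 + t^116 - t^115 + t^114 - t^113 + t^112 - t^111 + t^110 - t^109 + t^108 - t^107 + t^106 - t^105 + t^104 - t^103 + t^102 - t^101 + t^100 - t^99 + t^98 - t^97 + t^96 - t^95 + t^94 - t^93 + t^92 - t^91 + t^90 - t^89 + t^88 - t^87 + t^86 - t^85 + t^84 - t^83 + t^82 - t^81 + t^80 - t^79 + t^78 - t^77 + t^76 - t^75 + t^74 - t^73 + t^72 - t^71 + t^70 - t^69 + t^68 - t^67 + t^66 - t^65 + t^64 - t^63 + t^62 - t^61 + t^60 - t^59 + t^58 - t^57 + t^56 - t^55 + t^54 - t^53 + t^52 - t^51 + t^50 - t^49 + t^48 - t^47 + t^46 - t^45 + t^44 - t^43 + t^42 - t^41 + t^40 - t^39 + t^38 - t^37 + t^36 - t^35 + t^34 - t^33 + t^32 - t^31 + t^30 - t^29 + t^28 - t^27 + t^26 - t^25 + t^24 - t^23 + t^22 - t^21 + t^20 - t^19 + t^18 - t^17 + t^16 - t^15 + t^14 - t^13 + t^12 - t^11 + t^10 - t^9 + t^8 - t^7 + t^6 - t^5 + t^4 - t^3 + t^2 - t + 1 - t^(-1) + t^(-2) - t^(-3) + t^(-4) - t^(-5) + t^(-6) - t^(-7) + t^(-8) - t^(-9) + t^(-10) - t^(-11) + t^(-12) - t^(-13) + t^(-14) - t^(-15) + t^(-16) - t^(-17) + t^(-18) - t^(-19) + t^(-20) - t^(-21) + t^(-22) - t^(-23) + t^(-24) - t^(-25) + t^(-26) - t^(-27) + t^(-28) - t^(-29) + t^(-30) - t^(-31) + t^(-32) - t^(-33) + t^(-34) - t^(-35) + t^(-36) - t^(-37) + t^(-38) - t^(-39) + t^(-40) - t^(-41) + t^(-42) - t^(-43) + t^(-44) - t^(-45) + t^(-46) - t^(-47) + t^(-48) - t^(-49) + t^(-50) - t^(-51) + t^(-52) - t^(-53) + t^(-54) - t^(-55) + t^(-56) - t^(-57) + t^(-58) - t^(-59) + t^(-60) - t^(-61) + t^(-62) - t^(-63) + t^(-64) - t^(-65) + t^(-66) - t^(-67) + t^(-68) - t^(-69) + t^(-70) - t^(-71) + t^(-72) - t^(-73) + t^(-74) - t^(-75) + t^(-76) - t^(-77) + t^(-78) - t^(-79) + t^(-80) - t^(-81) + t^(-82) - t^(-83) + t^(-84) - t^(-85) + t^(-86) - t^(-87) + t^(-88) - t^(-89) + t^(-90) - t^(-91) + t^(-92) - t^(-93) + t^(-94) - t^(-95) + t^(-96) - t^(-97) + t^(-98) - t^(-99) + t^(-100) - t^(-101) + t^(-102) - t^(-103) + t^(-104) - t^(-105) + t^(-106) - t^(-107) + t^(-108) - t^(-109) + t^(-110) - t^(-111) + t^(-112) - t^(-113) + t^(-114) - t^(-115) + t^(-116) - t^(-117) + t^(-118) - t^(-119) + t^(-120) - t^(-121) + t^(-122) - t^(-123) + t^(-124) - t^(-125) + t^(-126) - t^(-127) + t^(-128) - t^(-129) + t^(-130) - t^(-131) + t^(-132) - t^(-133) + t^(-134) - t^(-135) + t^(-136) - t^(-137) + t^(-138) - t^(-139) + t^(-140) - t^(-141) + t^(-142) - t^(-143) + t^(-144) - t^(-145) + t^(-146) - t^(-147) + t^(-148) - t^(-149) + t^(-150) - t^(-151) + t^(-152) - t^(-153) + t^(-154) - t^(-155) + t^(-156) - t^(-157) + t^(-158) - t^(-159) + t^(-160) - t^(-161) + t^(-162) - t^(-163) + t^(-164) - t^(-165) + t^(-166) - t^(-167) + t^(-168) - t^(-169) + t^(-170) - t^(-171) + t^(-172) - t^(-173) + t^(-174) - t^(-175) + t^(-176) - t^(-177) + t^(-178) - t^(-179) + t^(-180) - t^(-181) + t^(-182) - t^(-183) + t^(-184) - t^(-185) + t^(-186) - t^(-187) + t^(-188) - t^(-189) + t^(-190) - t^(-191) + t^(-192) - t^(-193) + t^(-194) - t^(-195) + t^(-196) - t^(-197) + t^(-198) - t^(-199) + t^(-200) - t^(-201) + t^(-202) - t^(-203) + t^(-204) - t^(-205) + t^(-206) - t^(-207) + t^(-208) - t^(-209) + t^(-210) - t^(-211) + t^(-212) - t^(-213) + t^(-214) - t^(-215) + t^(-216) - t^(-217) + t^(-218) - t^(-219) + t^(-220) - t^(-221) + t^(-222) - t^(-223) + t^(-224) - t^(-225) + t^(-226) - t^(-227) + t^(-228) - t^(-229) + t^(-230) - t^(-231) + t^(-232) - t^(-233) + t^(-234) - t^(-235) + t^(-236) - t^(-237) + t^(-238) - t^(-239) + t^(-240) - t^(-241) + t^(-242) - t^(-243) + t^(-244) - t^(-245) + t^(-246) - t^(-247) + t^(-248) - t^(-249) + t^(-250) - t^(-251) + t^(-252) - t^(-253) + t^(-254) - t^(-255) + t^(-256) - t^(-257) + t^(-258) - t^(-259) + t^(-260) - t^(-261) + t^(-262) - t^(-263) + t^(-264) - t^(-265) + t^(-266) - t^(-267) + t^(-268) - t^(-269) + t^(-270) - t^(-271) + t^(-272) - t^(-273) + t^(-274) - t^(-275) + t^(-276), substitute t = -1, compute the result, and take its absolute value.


Step 1: The polynomial has 553 terms with alternating signs, exponents from 276 down to -276.
Step 2: Substitute t = -1. The i-th term has coefficient (-1)^i and exponent (m-i),
  so its value is (-1)^i * (-1)^(m-i) = (-1)^m = 1 for every i.
Step 3: All 553 terms equal 1, so Delta(-1) = 553 * (1) = 553
Step 4: |Delta(-1)| = 553

553


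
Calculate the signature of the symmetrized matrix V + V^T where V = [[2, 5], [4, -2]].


Step 1: V + V^T = [[4, 9], [9, -4]]
Step 2: trace = 0, det = -97
Step 3: Discriminant = 0^2 - 4*(-97) = 388
Step 4: Eigenvalues: 9.84886, -9.84886
Step 5: Signature = (# positive eigenvalues) - (# negative eigenvalues) = 0

0


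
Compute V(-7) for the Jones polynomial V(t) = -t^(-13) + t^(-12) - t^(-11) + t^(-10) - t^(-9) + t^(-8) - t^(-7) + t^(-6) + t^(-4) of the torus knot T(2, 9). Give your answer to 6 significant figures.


Substituting t = -7 into V(t) = -t^(-13) + t^(-12) - t^(-11) + t^(-10) - t^(-9) + t^(-8) - t^(-7) + t^(-6) + t^(-4):
  (-)t^(-13) = 1.03211e-11
  (+)t^(-12) = 7.22476e-11
  (-)t^(-11) = 5.05733e-10
  (+)t^(-10) = 3.54013e-09
  (-)t^(-9) = 2.47809e-08
  (+)t^(-8) = 1.73467e-07
  (-)t^(-7) = 1.21427e-06
  (+)t^(-6) = 8.49986e-06
  (+)t^(-4) = 0.000416493
Sum = (1.03211e-11) + (7.22476e-11) + (5.05733e-10) + (3.54013e-09) + (2.47809e-08) + (1.73467e-07) + (1.21427e-06) + (8.49986e-06) + (0.000416493)
= 0.0004264096292
Rounded to 6 significant figures: 0.00042641

0.00042641


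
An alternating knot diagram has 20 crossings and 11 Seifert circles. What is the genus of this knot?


For alternating knots, g = (c - s + 1)/2.
= (20 - 11 + 1)/2
= 10/2 = 5

5


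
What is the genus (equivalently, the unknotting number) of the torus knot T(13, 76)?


For a torus knot T(p,q), both the unknotting number and genus equal (p-1)(q-1)/2.
= (13-1)(76-1)/2
= 12*75/2
= 900/2 = 450

450


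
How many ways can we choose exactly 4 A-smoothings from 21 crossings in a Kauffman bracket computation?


We choose which 4 of 21 crossings get A-smoothings.
C(21, 4) = 21! / (4! * 17!)
= 5985

5985


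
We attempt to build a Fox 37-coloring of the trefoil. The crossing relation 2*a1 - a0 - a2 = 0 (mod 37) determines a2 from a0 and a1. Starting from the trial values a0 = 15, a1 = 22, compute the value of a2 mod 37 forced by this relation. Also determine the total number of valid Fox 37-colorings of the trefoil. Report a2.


Step 1: Apply the given crossing relation 2*a1 - a0 - a2 = 0 (mod 37).
  a2 = 2*a1 - a0 mod 37
  a2 = 2*22 - 15 mod 37
  a2 = 44 - 15 mod 37
  a2 = 29 mod 37 = 29
Step 2: The trefoil has determinant 3.
  Number of Fox p-colorings (p prime) is p^2 if p = 3, else p.
  Since 37 does not divide 3, only trivial (constant) colorings exist.
  (So the trial a0 = 15, a1 = 22 with a0 != a1 does NOT extend to a valid coloring of the whole trefoil: the other two crossing relations require 3*(a1 - a0) = 0 (mod 37), which fails.)
  Total colorings = 37
Step 3: a2 = 29, total Fox 37-colorings = 37

29


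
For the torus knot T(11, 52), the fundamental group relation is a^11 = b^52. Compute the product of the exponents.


The relation is a^11 = b^52.
Product of exponents = 11 * 52
= 572

572


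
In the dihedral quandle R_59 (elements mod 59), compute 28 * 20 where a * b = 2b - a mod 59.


28 * 20 = 2*20 - 28 mod 59
= 40 - 28 mod 59
= 12 mod 59 = 12

12


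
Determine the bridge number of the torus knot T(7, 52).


The bridge number of T(p,q) is min(p,q).
min(7, 52) = 7

7


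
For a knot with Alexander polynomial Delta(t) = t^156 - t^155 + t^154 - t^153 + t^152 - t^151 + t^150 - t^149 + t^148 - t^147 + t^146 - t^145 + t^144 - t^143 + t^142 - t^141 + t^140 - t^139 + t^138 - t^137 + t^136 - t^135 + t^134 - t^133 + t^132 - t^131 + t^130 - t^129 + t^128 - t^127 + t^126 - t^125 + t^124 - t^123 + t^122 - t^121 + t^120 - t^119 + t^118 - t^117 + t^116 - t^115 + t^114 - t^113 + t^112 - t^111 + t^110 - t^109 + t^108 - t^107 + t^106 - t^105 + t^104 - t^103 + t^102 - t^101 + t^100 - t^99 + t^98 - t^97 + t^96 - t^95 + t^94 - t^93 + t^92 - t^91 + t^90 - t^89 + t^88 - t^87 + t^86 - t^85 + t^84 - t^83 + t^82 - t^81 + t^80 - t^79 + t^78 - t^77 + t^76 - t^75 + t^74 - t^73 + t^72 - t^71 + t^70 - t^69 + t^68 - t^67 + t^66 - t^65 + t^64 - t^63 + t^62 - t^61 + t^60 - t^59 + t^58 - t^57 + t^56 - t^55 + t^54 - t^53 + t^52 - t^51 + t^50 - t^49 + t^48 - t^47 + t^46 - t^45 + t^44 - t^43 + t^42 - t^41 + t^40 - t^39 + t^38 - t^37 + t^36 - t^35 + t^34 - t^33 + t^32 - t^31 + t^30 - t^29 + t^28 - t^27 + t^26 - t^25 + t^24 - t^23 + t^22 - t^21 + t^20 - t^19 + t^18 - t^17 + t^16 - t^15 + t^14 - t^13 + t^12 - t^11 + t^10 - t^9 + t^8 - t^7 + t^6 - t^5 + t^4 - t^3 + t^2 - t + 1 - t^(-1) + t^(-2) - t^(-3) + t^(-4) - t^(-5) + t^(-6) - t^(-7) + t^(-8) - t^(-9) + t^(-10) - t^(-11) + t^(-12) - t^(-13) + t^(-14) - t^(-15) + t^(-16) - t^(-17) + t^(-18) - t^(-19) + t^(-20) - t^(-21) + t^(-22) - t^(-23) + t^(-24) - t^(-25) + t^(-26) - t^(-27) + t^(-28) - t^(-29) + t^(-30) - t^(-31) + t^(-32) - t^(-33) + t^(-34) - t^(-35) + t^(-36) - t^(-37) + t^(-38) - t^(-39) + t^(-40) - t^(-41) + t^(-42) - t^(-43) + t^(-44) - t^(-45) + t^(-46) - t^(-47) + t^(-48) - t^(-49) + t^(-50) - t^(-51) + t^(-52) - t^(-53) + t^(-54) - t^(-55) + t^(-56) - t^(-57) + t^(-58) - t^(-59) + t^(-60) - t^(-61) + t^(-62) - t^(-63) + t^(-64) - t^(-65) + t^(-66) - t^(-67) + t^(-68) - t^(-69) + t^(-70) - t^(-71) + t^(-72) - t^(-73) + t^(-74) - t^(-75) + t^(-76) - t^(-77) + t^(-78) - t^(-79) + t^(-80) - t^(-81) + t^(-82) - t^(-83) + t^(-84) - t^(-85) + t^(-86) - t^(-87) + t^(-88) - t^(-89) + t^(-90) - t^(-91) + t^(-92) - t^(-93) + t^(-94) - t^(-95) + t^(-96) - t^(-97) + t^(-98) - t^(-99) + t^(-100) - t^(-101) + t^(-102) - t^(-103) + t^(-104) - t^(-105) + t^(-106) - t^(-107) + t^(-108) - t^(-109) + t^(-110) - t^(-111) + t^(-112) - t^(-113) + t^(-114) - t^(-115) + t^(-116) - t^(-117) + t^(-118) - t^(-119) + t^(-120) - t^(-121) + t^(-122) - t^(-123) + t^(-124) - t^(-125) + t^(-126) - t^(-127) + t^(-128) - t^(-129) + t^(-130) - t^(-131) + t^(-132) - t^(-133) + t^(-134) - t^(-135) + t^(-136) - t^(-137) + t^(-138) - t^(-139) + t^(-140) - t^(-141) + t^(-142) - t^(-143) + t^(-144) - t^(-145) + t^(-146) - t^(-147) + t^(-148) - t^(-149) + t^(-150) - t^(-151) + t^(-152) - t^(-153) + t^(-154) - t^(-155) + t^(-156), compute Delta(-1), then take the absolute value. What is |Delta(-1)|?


Step 1: The polynomial has 313 terms with alternating signs, exponents from 156 down to -156.
Step 2: Substitute t = -1. The i-th term has coefficient (-1)^i and exponent (m-i),
  so its value is (-1)^i * (-1)^(m-i) = (-1)^m = 1 for every i.
Step 3: All 313 terms equal 1, so Delta(-1) = 313 * (1) = 313
Step 4: |Delta(-1)| = 313

313


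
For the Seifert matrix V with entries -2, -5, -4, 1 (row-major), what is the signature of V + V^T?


Step 1: V + V^T = [[-4, -9], [-9, 2]]
Step 2: trace = -2, det = -89
Step 3: Discriminant = (-2)^2 - 4*(-89) = 360
Step 4: Eigenvalues: 8.48683, -10.4868
Step 5: Signature = (# positive eigenvalues) - (# negative eigenvalues) = 0

0


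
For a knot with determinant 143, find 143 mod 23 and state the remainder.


Step 1: A knot is p-colorable if and only if p divides its determinant.
Step 2: Compute 143 mod 23.
143 = 6 * 23 + 5
Step 3: 143 mod 23 = 5
Step 4: The knot is 23-colorable: no

5


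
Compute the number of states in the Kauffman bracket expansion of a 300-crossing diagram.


Each crossing contributes 2 choices (A-smoothing or B-smoothing).
Total states = 2^300 = 2037035976334486086268445688409378161051468393665936250636140449354381299763336706183397376

2037035976334486086268445688409378161051468393665936250636140449354381299763336706183397376


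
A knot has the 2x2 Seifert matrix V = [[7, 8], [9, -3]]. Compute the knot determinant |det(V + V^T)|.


Step 1: Form V + V^T where V = [[7, 8], [9, -3]]
  V^T = [[7, 9], [8, -3]]
  V + V^T = [[14, 17], [17, -6]]
Step 2: det(V + V^T) = 14*(-6) - 17*17
  = -84 - 289 = -373
Step 3: Knot determinant = |det(V + V^T)| = |-373| = 373

373


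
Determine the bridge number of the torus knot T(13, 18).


The bridge number of T(p,q) is min(p,q).
min(13, 18) = 13

13


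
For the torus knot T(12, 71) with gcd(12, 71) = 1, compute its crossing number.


For a torus knot T(p, q) with gcd(p,q)=1,
the crossing number is min(p*(q-1), q*(p-1)).
p*(q-1) = 12*70 = 840
q*(p-1) = 71*11 = 781
min(840, 781) = 781

781


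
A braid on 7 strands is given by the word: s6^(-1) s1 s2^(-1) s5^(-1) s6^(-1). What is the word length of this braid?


The word length counts the number of generators (including inverses).
Listing each generator: s6^(-1), s1, s2^(-1), s5^(-1), s6^(-1)
There are 5 generators in this braid word.

5


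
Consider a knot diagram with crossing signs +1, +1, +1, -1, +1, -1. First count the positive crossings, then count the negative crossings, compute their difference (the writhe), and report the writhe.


Step 1: Count positive crossings (+1).
Positive crossings: 4
Step 2: Count negative crossings (-1).
Negative crossings: 2
Step 3: Writhe = (positive) - (negative)
w = 4 - 2 = 2
Step 4: |w| = 2, and w is positive

2


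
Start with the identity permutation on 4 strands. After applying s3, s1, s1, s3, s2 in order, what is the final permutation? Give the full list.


Starting with identity [1, 2, 3, 4].
Apply generators in sequence:
  After s3: [1, 2, 4, 3]
  After s1: [2, 1, 4, 3]
  After s1: [1, 2, 4, 3]
  After s3: [1, 2, 3, 4]
  After s2: [1, 3, 2, 4]
Final permutation: [1, 3, 2, 4]

[1, 3, 2, 4]


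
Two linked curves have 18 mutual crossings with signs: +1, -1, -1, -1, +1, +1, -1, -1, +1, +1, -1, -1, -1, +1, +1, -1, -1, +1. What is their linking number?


Step 1: Count positive crossings: 8
Step 2: Count negative crossings: 10
Step 3: Sum of signs = 8 - 10 = -2
Step 4: Linking number = sum/2 = -2/2 = -1

-1


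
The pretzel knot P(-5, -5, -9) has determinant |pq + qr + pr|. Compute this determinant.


Step 1: Compute pq + qr + pr.
pq = (-5)*(-5) = 25
qr = (-5)*(-9) = 45
pr = (-5)*(-9) = 45
pq + qr + pr = 25 + 45 + 45 = 115
Step 2: Take absolute value.
det(P(-5,-5,-9)) = |115| = 115

115


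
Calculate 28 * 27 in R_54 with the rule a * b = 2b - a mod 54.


28 * 27 = 2*27 - 28 mod 54
= 54 - 28 mod 54
= 26 mod 54 = 26

26


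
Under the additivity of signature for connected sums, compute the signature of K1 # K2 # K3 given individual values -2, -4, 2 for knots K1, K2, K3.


The signature is additive under connected sum.
signature(K1 # K2 # K3) = (-2) + (-4) + (2)
= -4

-4


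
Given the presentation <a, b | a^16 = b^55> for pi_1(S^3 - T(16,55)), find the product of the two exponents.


The relation is a^16 = b^55.
Product of exponents = 16 * 55
= 880

880


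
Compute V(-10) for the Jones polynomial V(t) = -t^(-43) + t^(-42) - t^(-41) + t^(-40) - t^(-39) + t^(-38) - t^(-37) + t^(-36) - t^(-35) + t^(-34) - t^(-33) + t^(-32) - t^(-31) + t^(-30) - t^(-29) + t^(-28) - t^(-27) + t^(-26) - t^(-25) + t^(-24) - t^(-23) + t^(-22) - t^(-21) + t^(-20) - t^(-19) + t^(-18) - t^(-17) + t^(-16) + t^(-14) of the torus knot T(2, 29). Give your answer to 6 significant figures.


Substituting t = -10 into V(t) = -t^(-43) + t^(-42) - t^(-41) + t^(-40) - t^(-39) + t^(-38) - t^(-37) + t^(-36) - t^(-35) + t^(-34) - t^(-33) + t^(-32) - t^(-31) + t^(-30) - t^(-29) + t^(-28) - t^(-27) + t^(-26) - t^(-25) + t^(-24) - t^(-23) + t^(-22) - t^(-21) + t^(-20) - t^(-19) + t^(-18) - t^(-17) + t^(-16) + t^(-14):
  (-)t^(-43) = 1e-43
  (+)t^(-42) = 1e-42
  (-)t^(-41) = 1e-41
  (+)t^(-40) = 1e-40
  (-)t^(-39) = 1e-39
  (+)t^(-38) = 1e-38
  (-)t^(-37) = 1e-37
  (+)t^(-36) = 1e-36
  (-)t^(-35) = 1e-35
  (+)t^(-34) = 1e-34
  (-)t^(-33) = 1e-33
  (+)t^(-32) = 1e-32
  (-)t^(-31) = 1e-31
  (+)t^(-30) = 1e-30
  (-)t^(-29) = 1e-29
  (+)t^(-28) = 1e-28
  (-)t^(-27) = 1e-27
  (+)t^(-26) = 1e-26
  (-)t^(-25) = 1e-25
  (+)t^(-24) = 1e-24
  (-)t^(-23) = 1e-23
  (+)t^(-22) = 1e-22
  (-)t^(-21) = 1e-21
  (+)t^(-20) = 1e-20
  (-)t^(-19) = 1e-19
  (+)t^(-18) = 1e-18
  (-)t^(-17) = 1e-17
  (+)t^(-16) = 1e-16
  (+)t^(-14) = 1e-14
Sum = (1e-43) + (1e-42) + (1e-41) + (1e-40) + (1e-39) + (1e-38) + (1e-37) + (1e-36) + (1e-35) + (1e-34) + (1e-33) + (1e-32) + (1e-31) + (1e-30) + (1e-29) + (1e-28) + (1e-27) + (1e-26) + (1e-25) + (1e-24) + (1e-23) + (1e-22) + (1e-21) + (1e-20) + (1e-19) + (1e-18) + (1e-17) + (1e-16) + (1e-14)
= 1.011111111e-14
Rounded to 6 significant figures: 1.01111e-14

1.01111e-14


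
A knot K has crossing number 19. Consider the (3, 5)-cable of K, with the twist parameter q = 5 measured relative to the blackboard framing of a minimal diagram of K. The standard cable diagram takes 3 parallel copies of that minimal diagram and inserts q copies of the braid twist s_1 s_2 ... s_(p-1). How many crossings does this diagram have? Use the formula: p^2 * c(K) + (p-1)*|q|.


Step 1: Each of the c(K) crossings of the companion diagram becomes p*p = p^2 crossings among the p parallel strands, and each of the |q| twists s_1 s_2 ... s_(p-1) adds (p-1) crossings.
  Crossings = p^2 * c(K) + (p-1)*|q|
Step 2: = 3^2 * 19 + (3-1)*5
Step 3: = 9*19 + 2*5
Step 4: = 171 + 10 = 181

181


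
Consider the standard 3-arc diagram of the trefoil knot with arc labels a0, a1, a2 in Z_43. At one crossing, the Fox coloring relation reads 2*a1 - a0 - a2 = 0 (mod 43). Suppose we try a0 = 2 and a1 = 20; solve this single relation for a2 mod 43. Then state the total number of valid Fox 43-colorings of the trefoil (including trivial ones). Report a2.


Step 1: Apply the given crossing relation 2*a1 - a0 - a2 = 0 (mod 43).
  a2 = 2*a1 - a0 mod 43
  a2 = 2*20 - 2 mod 43
  a2 = 40 - 2 mod 43
  a2 = 38 mod 43 = 38
Step 2: The trefoil has determinant 3.
  Number of Fox p-colorings (p prime) is p^2 if p = 3, else p.
  Since 43 does not divide 3, only trivial (constant) colorings exist.
  (So the trial a0 = 2, a1 = 20 with a0 != a1 does NOT extend to a valid coloring of the whole trefoil: the other two crossing relations require 3*(a1 - a0) = 0 (mod 43), which fails.)
  Total colorings = 43
Step 3: a2 = 38, total Fox 43-colorings = 43

38


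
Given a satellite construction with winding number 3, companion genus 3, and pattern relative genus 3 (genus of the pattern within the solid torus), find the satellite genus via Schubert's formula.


Schubert: g(satellite) = g_rel(pattern) + |winding| * g(companion),
where g_rel(pattern) is the genus of the pattern relative to the solid torus.
= 3 + 3 * 3
= 3 + 9 = 12

12


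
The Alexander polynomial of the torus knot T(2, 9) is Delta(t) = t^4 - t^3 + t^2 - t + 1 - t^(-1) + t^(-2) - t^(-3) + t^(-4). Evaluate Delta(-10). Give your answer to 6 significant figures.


Substituting t = -10 into Delta(t) = t^4 - t^3 + t^2 - t + 1 - t^(-1) + t^(-2) - t^(-3) + t^(-4):
Term values: (10000) + (1000) + (100) + (10) + (1) + (0.1) + (0.01) + (0.001) + (0.0001)
Sum = 11111.1111
Rounded to 6 significant figures: 11111.1

11111.1


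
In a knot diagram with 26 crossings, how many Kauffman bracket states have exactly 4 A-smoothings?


We choose which 4 of 26 crossings get A-smoothings.
C(26, 4) = 26! / (4! * 22!)
= 14950

14950


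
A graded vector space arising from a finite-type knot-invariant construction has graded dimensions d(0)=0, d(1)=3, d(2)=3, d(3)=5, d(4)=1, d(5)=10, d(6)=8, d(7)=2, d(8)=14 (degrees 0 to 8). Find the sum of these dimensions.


Total dimension = d(0) + d(1) + ... + d(8)
= 0 + 3 + 3 + 5 + 1 + 10 + 8 + 2 + 14
= 46

46


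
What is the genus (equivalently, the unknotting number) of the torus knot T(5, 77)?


For a torus knot T(p,q), both the unknotting number and genus equal (p-1)(q-1)/2.
= (5-1)(77-1)/2
= 4*76/2
= 304/2 = 152

152


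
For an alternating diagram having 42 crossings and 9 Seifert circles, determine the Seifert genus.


For alternating knots, g = (c - s + 1)/2.
= (42 - 9 + 1)/2
= 34/2 = 17

17


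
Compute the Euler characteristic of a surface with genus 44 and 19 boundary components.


chi = 2 - 2g - b
= 2 - 2*44 - 19
= 2 - 88 - 19 = -105

-105


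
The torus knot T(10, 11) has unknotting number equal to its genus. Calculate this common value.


For a torus knot T(p,q), both the unknotting number and genus equal (p-1)(q-1)/2.
= (10-1)(11-1)/2
= 9*10/2
= 90/2 = 45

45


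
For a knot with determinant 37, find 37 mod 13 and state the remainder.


Step 1: A knot is p-colorable if and only if p divides its determinant.
Step 2: Compute 37 mod 13.
37 = 2 * 13 + 11
Step 3: 37 mod 13 = 11
Step 4: The knot is 13-colorable: no

11


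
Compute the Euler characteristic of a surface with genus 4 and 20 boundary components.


chi = 2 - 2g - b
= 2 - 2*4 - 20
= 2 - 8 - 20 = -26

-26


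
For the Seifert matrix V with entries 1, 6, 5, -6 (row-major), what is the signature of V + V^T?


Step 1: V + V^T = [[2, 11], [11, -12]]
Step 2: trace = -10, det = -145
Step 3: Discriminant = (-10)^2 - 4*(-145) = 680
Step 4: Eigenvalues: 8.0384, -18.0384
Step 5: Signature = (# positive eigenvalues) - (# negative eigenvalues) = 0

0


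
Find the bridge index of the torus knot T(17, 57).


The bridge number of T(p,q) is min(p,q).
min(17, 57) = 17

17


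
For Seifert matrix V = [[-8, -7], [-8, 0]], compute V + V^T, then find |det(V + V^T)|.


Step 1: Form V + V^T where V = [[-8, -7], [-8, 0]]
  V^T = [[-8, -8], [-7, 0]]
  V + V^T = [[-16, -15], [-15, 0]]
Step 2: det(V + V^T) = (-16)*0 - (-15)*(-15)
  = 0 - 225 = -225
Step 3: Knot determinant = |det(V + V^T)| = |-225| = 225

225


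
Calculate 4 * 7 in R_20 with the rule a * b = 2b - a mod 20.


4 * 7 = 2*7 - 4 mod 20
= 14 - 4 mod 20
= 10 mod 20 = 10

10


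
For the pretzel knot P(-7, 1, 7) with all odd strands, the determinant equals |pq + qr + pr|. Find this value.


Step 1: Compute pq + qr + pr.
pq = (-7)*1 = -7
qr = 1*7 = 7
pr = (-7)*7 = -49
pq + qr + pr = -7 + 7 + (-49) = -49
Step 2: Take absolute value.
det(P(-7,1,7)) = |-49| = 49

49


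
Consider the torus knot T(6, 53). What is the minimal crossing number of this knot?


For a torus knot T(p, q) with gcd(p,q)=1,
the crossing number is min(p*(q-1), q*(p-1)).
p*(q-1) = 6*52 = 312
q*(p-1) = 53*5 = 265
min(312, 265) = 265

265


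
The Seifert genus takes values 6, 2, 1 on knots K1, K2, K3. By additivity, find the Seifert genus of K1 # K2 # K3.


The Seifert genus is additive under connected sum.
Seifert genus(K1 # K2 # K3) = (6) + (2) + (1)
= 9

9


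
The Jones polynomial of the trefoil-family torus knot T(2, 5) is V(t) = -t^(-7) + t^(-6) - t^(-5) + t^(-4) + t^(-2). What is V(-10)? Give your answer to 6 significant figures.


Substituting t = -10 into V(t) = -t^(-7) + t^(-6) - t^(-5) + t^(-4) + t^(-2):
  (-)t^(-7) = 1e-07
  (+)t^(-6) = 1e-06
  (-)t^(-5) = 1e-05
  (+)t^(-4) = 0.0001
  (+)t^(-2) = 0.01
Sum = (1e-07) + (1e-06) + (1e-05) + (0.0001) + (0.01)
= 0.0101111
Rounded to 6 significant figures: 0.0101111

0.0101111


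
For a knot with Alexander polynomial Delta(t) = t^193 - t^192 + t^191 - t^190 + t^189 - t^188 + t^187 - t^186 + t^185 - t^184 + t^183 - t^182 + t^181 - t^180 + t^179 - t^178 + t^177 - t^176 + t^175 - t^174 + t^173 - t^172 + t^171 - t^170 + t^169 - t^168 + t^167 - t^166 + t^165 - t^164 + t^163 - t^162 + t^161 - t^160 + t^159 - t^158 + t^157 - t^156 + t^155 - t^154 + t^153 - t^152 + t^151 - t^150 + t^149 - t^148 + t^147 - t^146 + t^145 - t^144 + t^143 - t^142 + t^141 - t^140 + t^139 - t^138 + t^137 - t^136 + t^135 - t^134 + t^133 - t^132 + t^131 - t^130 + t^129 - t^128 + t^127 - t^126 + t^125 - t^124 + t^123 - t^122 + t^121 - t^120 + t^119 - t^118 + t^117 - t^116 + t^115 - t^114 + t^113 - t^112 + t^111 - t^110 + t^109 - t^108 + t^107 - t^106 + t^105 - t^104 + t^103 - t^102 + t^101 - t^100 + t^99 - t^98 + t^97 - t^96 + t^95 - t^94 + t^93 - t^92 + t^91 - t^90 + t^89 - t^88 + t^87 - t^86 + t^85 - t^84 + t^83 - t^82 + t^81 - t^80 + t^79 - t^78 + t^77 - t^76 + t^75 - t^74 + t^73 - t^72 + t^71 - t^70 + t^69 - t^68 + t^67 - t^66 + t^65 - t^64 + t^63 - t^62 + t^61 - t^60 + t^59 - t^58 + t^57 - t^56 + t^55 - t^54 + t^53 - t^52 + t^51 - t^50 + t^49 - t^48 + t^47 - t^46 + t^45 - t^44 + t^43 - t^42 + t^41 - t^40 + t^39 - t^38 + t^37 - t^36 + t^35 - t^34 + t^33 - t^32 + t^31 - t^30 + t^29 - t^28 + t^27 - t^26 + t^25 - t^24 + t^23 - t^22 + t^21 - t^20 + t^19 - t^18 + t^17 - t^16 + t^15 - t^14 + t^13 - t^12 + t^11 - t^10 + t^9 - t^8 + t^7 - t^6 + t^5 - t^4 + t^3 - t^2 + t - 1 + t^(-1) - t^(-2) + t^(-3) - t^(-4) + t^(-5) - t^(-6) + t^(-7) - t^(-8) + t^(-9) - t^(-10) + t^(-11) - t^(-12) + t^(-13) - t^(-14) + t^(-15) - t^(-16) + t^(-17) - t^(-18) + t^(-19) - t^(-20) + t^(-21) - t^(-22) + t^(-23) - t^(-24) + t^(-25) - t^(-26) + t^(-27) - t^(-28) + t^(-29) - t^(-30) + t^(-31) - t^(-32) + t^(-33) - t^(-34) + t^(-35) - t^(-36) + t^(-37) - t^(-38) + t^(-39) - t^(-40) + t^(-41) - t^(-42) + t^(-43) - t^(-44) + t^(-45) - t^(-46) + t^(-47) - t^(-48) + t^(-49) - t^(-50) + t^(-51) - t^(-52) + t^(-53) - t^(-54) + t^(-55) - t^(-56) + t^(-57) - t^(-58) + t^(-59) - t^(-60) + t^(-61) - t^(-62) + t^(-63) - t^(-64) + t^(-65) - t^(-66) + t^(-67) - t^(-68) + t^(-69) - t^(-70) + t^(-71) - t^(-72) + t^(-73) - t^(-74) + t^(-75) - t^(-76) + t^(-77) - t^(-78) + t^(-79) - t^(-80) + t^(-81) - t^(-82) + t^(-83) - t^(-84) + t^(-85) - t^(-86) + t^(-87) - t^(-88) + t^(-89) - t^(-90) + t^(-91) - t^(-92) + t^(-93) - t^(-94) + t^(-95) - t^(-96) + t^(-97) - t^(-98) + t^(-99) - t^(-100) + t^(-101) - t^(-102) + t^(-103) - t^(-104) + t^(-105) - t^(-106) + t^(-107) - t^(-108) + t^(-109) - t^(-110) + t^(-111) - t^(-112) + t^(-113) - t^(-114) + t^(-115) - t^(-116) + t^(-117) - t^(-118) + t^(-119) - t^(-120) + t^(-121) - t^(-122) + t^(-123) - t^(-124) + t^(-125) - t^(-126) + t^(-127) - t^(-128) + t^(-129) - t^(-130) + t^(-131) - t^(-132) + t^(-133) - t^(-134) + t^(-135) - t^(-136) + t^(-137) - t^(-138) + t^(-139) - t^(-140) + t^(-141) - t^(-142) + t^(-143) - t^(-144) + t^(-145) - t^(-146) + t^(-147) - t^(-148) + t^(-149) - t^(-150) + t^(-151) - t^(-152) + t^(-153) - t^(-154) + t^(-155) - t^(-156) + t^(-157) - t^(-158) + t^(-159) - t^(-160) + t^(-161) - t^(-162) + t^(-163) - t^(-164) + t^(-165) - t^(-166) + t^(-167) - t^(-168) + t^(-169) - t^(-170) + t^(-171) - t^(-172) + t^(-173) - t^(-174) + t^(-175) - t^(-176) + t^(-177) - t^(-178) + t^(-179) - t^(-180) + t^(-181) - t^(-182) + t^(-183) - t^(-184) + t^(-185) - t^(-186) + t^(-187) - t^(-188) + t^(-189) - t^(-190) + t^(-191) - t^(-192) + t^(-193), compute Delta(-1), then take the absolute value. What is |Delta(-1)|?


Step 1: The polynomial has 387 terms with alternating signs, exponents from 193 down to -193.
Step 2: Substitute t = -1. The i-th term has coefficient (-1)^i and exponent (m-i),
  so its value is (-1)^i * (-1)^(m-i) = (-1)^m = -1 for every i.
Step 3: All 387 terms equal -1, so Delta(-1) = 387 * (-1) = -387
Step 4: |Delta(-1)| = 387

387
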